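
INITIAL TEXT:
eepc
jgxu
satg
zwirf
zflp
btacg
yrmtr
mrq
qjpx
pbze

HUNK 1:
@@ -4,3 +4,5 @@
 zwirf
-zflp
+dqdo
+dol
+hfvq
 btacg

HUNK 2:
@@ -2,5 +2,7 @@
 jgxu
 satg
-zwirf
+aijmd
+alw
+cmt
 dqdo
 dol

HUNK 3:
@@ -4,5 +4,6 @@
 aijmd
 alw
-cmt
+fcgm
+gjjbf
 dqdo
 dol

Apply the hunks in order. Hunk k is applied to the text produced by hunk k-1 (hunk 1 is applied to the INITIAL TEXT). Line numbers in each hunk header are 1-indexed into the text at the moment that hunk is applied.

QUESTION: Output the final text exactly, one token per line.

Hunk 1: at line 4 remove [zflp] add [dqdo,dol,hfvq] -> 12 lines: eepc jgxu satg zwirf dqdo dol hfvq btacg yrmtr mrq qjpx pbze
Hunk 2: at line 2 remove [zwirf] add [aijmd,alw,cmt] -> 14 lines: eepc jgxu satg aijmd alw cmt dqdo dol hfvq btacg yrmtr mrq qjpx pbze
Hunk 3: at line 4 remove [cmt] add [fcgm,gjjbf] -> 15 lines: eepc jgxu satg aijmd alw fcgm gjjbf dqdo dol hfvq btacg yrmtr mrq qjpx pbze

Answer: eepc
jgxu
satg
aijmd
alw
fcgm
gjjbf
dqdo
dol
hfvq
btacg
yrmtr
mrq
qjpx
pbze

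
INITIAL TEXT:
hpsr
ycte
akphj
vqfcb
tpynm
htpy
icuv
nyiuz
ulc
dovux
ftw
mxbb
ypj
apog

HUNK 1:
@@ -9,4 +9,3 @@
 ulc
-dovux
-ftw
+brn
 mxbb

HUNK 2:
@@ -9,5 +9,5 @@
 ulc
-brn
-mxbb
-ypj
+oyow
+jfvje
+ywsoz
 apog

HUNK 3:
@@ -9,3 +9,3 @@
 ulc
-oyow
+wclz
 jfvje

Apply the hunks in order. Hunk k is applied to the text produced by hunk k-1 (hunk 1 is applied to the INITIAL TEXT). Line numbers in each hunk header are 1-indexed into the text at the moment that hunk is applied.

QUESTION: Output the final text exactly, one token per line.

Hunk 1: at line 9 remove [dovux,ftw] add [brn] -> 13 lines: hpsr ycte akphj vqfcb tpynm htpy icuv nyiuz ulc brn mxbb ypj apog
Hunk 2: at line 9 remove [brn,mxbb,ypj] add [oyow,jfvje,ywsoz] -> 13 lines: hpsr ycte akphj vqfcb tpynm htpy icuv nyiuz ulc oyow jfvje ywsoz apog
Hunk 3: at line 9 remove [oyow] add [wclz] -> 13 lines: hpsr ycte akphj vqfcb tpynm htpy icuv nyiuz ulc wclz jfvje ywsoz apog

Answer: hpsr
ycte
akphj
vqfcb
tpynm
htpy
icuv
nyiuz
ulc
wclz
jfvje
ywsoz
apog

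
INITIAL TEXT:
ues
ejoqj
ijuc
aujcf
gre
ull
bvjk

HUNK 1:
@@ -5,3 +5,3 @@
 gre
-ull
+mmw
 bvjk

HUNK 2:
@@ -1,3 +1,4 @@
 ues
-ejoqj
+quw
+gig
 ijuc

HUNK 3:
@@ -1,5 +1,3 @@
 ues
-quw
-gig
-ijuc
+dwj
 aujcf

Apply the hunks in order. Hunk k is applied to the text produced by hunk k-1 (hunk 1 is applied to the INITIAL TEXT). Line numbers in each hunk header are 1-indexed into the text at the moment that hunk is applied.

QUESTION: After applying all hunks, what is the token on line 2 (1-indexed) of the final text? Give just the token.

Answer: dwj

Derivation:
Hunk 1: at line 5 remove [ull] add [mmw] -> 7 lines: ues ejoqj ijuc aujcf gre mmw bvjk
Hunk 2: at line 1 remove [ejoqj] add [quw,gig] -> 8 lines: ues quw gig ijuc aujcf gre mmw bvjk
Hunk 3: at line 1 remove [quw,gig,ijuc] add [dwj] -> 6 lines: ues dwj aujcf gre mmw bvjk
Final line 2: dwj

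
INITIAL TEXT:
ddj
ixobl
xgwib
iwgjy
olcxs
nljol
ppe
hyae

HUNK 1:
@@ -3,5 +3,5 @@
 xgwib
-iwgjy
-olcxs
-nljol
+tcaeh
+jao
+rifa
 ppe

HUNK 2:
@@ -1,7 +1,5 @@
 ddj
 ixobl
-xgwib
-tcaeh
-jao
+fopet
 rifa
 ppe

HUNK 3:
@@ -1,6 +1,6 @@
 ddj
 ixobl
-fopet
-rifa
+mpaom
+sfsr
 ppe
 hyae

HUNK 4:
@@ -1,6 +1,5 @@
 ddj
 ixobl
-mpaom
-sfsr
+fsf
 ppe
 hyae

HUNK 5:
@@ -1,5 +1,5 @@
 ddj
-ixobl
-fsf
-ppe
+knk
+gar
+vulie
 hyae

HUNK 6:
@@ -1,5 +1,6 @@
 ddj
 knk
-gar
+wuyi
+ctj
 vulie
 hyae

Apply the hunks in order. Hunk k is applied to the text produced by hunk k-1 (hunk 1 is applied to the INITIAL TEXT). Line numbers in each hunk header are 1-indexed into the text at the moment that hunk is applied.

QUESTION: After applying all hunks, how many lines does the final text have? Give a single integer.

Hunk 1: at line 3 remove [iwgjy,olcxs,nljol] add [tcaeh,jao,rifa] -> 8 lines: ddj ixobl xgwib tcaeh jao rifa ppe hyae
Hunk 2: at line 1 remove [xgwib,tcaeh,jao] add [fopet] -> 6 lines: ddj ixobl fopet rifa ppe hyae
Hunk 3: at line 1 remove [fopet,rifa] add [mpaom,sfsr] -> 6 lines: ddj ixobl mpaom sfsr ppe hyae
Hunk 4: at line 1 remove [mpaom,sfsr] add [fsf] -> 5 lines: ddj ixobl fsf ppe hyae
Hunk 5: at line 1 remove [ixobl,fsf,ppe] add [knk,gar,vulie] -> 5 lines: ddj knk gar vulie hyae
Hunk 6: at line 1 remove [gar] add [wuyi,ctj] -> 6 lines: ddj knk wuyi ctj vulie hyae
Final line count: 6

Answer: 6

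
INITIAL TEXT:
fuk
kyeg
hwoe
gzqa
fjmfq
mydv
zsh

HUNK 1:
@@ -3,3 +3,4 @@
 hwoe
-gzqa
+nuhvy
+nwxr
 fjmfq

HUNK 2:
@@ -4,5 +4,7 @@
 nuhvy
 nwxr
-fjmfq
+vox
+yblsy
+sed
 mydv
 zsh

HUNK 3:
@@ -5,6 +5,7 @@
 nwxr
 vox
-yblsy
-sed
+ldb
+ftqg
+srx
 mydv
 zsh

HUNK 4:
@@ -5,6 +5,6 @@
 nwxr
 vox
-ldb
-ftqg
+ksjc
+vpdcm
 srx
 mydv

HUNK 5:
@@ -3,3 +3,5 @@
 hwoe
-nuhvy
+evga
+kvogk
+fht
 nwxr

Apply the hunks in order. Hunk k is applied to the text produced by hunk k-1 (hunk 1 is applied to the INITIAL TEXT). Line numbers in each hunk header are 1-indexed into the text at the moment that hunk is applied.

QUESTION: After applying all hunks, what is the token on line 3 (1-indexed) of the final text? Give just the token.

Answer: hwoe

Derivation:
Hunk 1: at line 3 remove [gzqa] add [nuhvy,nwxr] -> 8 lines: fuk kyeg hwoe nuhvy nwxr fjmfq mydv zsh
Hunk 2: at line 4 remove [fjmfq] add [vox,yblsy,sed] -> 10 lines: fuk kyeg hwoe nuhvy nwxr vox yblsy sed mydv zsh
Hunk 3: at line 5 remove [yblsy,sed] add [ldb,ftqg,srx] -> 11 lines: fuk kyeg hwoe nuhvy nwxr vox ldb ftqg srx mydv zsh
Hunk 4: at line 5 remove [ldb,ftqg] add [ksjc,vpdcm] -> 11 lines: fuk kyeg hwoe nuhvy nwxr vox ksjc vpdcm srx mydv zsh
Hunk 5: at line 3 remove [nuhvy] add [evga,kvogk,fht] -> 13 lines: fuk kyeg hwoe evga kvogk fht nwxr vox ksjc vpdcm srx mydv zsh
Final line 3: hwoe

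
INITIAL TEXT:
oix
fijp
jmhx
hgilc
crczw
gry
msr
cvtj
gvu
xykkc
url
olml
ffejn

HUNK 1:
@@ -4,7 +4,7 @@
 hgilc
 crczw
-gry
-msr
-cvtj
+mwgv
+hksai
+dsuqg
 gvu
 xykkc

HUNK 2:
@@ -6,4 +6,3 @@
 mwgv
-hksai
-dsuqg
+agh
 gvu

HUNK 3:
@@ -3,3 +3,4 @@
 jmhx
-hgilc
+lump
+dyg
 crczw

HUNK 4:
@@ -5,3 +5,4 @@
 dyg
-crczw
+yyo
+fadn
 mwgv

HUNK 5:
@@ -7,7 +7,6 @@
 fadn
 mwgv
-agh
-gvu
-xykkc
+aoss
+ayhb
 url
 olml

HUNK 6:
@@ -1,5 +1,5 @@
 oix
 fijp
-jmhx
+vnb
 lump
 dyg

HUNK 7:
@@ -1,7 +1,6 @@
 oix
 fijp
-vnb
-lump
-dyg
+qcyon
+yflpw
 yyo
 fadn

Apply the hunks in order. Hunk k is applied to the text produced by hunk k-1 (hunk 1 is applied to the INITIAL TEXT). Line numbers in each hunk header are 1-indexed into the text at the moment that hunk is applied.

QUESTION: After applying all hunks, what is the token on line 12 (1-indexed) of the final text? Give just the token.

Answer: ffejn

Derivation:
Hunk 1: at line 4 remove [gry,msr,cvtj] add [mwgv,hksai,dsuqg] -> 13 lines: oix fijp jmhx hgilc crczw mwgv hksai dsuqg gvu xykkc url olml ffejn
Hunk 2: at line 6 remove [hksai,dsuqg] add [agh] -> 12 lines: oix fijp jmhx hgilc crczw mwgv agh gvu xykkc url olml ffejn
Hunk 3: at line 3 remove [hgilc] add [lump,dyg] -> 13 lines: oix fijp jmhx lump dyg crczw mwgv agh gvu xykkc url olml ffejn
Hunk 4: at line 5 remove [crczw] add [yyo,fadn] -> 14 lines: oix fijp jmhx lump dyg yyo fadn mwgv agh gvu xykkc url olml ffejn
Hunk 5: at line 7 remove [agh,gvu,xykkc] add [aoss,ayhb] -> 13 lines: oix fijp jmhx lump dyg yyo fadn mwgv aoss ayhb url olml ffejn
Hunk 6: at line 1 remove [jmhx] add [vnb] -> 13 lines: oix fijp vnb lump dyg yyo fadn mwgv aoss ayhb url olml ffejn
Hunk 7: at line 1 remove [vnb,lump,dyg] add [qcyon,yflpw] -> 12 lines: oix fijp qcyon yflpw yyo fadn mwgv aoss ayhb url olml ffejn
Final line 12: ffejn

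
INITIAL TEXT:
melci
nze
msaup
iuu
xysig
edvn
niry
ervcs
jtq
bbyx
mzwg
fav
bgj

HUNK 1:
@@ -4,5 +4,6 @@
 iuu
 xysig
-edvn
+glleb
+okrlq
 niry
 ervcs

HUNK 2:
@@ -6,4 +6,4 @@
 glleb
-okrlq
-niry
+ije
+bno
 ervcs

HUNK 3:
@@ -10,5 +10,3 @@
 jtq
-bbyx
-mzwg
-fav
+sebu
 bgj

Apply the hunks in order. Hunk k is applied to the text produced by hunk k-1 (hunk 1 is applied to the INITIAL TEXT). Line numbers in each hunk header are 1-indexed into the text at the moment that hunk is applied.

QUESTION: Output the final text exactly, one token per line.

Answer: melci
nze
msaup
iuu
xysig
glleb
ije
bno
ervcs
jtq
sebu
bgj

Derivation:
Hunk 1: at line 4 remove [edvn] add [glleb,okrlq] -> 14 lines: melci nze msaup iuu xysig glleb okrlq niry ervcs jtq bbyx mzwg fav bgj
Hunk 2: at line 6 remove [okrlq,niry] add [ije,bno] -> 14 lines: melci nze msaup iuu xysig glleb ije bno ervcs jtq bbyx mzwg fav bgj
Hunk 3: at line 10 remove [bbyx,mzwg,fav] add [sebu] -> 12 lines: melci nze msaup iuu xysig glleb ije bno ervcs jtq sebu bgj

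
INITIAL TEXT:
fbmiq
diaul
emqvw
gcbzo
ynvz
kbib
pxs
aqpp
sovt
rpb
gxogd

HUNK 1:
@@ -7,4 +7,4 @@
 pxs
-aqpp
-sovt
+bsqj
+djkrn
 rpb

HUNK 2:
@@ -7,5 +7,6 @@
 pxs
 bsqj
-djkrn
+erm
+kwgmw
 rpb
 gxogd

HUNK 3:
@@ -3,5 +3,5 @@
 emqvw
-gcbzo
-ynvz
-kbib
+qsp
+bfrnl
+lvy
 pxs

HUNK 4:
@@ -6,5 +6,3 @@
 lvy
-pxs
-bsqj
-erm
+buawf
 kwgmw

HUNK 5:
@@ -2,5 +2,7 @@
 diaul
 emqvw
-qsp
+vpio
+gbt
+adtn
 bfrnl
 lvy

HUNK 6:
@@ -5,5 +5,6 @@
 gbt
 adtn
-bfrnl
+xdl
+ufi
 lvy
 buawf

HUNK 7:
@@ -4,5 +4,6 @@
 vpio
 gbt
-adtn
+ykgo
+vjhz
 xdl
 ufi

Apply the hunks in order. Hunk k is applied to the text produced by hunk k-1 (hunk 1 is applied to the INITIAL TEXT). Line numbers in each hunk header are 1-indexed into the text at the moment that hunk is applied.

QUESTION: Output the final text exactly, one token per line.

Answer: fbmiq
diaul
emqvw
vpio
gbt
ykgo
vjhz
xdl
ufi
lvy
buawf
kwgmw
rpb
gxogd

Derivation:
Hunk 1: at line 7 remove [aqpp,sovt] add [bsqj,djkrn] -> 11 lines: fbmiq diaul emqvw gcbzo ynvz kbib pxs bsqj djkrn rpb gxogd
Hunk 2: at line 7 remove [djkrn] add [erm,kwgmw] -> 12 lines: fbmiq diaul emqvw gcbzo ynvz kbib pxs bsqj erm kwgmw rpb gxogd
Hunk 3: at line 3 remove [gcbzo,ynvz,kbib] add [qsp,bfrnl,lvy] -> 12 lines: fbmiq diaul emqvw qsp bfrnl lvy pxs bsqj erm kwgmw rpb gxogd
Hunk 4: at line 6 remove [pxs,bsqj,erm] add [buawf] -> 10 lines: fbmiq diaul emqvw qsp bfrnl lvy buawf kwgmw rpb gxogd
Hunk 5: at line 2 remove [qsp] add [vpio,gbt,adtn] -> 12 lines: fbmiq diaul emqvw vpio gbt adtn bfrnl lvy buawf kwgmw rpb gxogd
Hunk 6: at line 5 remove [bfrnl] add [xdl,ufi] -> 13 lines: fbmiq diaul emqvw vpio gbt adtn xdl ufi lvy buawf kwgmw rpb gxogd
Hunk 7: at line 4 remove [adtn] add [ykgo,vjhz] -> 14 lines: fbmiq diaul emqvw vpio gbt ykgo vjhz xdl ufi lvy buawf kwgmw rpb gxogd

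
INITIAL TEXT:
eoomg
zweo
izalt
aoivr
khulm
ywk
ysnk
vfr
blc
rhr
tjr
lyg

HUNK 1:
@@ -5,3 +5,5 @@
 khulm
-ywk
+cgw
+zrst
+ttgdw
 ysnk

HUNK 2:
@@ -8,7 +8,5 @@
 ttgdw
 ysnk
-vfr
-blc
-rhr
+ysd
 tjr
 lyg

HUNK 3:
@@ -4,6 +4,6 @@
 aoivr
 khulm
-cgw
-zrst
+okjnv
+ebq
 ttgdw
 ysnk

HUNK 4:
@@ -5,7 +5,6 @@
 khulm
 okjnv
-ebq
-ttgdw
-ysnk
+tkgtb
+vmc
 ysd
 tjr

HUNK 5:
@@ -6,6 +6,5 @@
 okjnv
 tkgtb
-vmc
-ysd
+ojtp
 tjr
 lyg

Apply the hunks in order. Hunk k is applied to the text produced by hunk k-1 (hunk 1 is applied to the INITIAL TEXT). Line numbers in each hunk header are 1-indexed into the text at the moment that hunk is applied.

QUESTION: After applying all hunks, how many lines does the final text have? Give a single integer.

Answer: 10

Derivation:
Hunk 1: at line 5 remove [ywk] add [cgw,zrst,ttgdw] -> 14 lines: eoomg zweo izalt aoivr khulm cgw zrst ttgdw ysnk vfr blc rhr tjr lyg
Hunk 2: at line 8 remove [vfr,blc,rhr] add [ysd] -> 12 lines: eoomg zweo izalt aoivr khulm cgw zrst ttgdw ysnk ysd tjr lyg
Hunk 3: at line 4 remove [cgw,zrst] add [okjnv,ebq] -> 12 lines: eoomg zweo izalt aoivr khulm okjnv ebq ttgdw ysnk ysd tjr lyg
Hunk 4: at line 5 remove [ebq,ttgdw,ysnk] add [tkgtb,vmc] -> 11 lines: eoomg zweo izalt aoivr khulm okjnv tkgtb vmc ysd tjr lyg
Hunk 5: at line 6 remove [vmc,ysd] add [ojtp] -> 10 lines: eoomg zweo izalt aoivr khulm okjnv tkgtb ojtp tjr lyg
Final line count: 10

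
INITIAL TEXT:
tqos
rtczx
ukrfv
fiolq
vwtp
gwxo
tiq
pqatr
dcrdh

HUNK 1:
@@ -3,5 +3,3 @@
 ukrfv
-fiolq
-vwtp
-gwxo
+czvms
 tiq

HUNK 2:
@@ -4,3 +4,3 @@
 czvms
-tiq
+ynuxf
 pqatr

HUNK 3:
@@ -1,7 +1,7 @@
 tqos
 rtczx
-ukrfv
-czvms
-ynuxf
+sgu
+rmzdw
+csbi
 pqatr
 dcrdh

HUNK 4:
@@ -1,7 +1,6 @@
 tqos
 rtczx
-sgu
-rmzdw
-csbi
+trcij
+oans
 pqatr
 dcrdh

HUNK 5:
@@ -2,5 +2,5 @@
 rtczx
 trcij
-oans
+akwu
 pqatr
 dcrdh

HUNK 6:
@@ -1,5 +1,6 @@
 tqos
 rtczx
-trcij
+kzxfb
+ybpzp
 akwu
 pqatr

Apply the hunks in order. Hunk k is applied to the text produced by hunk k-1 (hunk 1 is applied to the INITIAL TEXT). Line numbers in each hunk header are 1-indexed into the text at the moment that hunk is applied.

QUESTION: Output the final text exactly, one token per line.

Hunk 1: at line 3 remove [fiolq,vwtp,gwxo] add [czvms] -> 7 lines: tqos rtczx ukrfv czvms tiq pqatr dcrdh
Hunk 2: at line 4 remove [tiq] add [ynuxf] -> 7 lines: tqos rtczx ukrfv czvms ynuxf pqatr dcrdh
Hunk 3: at line 1 remove [ukrfv,czvms,ynuxf] add [sgu,rmzdw,csbi] -> 7 lines: tqos rtczx sgu rmzdw csbi pqatr dcrdh
Hunk 4: at line 1 remove [sgu,rmzdw,csbi] add [trcij,oans] -> 6 lines: tqos rtczx trcij oans pqatr dcrdh
Hunk 5: at line 2 remove [oans] add [akwu] -> 6 lines: tqos rtczx trcij akwu pqatr dcrdh
Hunk 6: at line 1 remove [trcij] add [kzxfb,ybpzp] -> 7 lines: tqos rtczx kzxfb ybpzp akwu pqatr dcrdh

Answer: tqos
rtczx
kzxfb
ybpzp
akwu
pqatr
dcrdh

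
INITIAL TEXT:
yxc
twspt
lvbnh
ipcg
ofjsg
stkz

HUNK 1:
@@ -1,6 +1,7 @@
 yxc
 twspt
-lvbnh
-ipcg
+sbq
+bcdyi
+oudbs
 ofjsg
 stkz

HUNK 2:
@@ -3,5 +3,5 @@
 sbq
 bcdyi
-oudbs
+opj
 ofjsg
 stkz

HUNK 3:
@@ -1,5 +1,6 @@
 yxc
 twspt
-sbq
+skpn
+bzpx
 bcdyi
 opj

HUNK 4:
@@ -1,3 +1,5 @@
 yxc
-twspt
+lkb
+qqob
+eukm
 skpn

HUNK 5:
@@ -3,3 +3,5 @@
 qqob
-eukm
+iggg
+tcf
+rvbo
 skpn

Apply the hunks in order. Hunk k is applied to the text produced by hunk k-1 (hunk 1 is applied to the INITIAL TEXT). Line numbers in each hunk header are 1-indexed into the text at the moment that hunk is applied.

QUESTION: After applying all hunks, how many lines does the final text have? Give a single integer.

Hunk 1: at line 1 remove [lvbnh,ipcg] add [sbq,bcdyi,oudbs] -> 7 lines: yxc twspt sbq bcdyi oudbs ofjsg stkz
Hunk 2: at line 3 remove [oudbs] add [opj] -> 7 lines: yxc twspt sbq bcdyi opj ofjsg stkz
Hunk 3: at line 1 remove [sbq] add [skpn,bzpx] -> 8 lines: yxc twspt skpn bzpx bcdyi opj ofjsg stkz
Hunk 4: at line 1 remove [twspt] add [lkb,qqob,eukm] -> 10 lines: yxc lkb qqob eukm skpn bzpx bcdyi opj ofjsg stkz
Hunk 5: at line 3 remove [eukm] add [iggg,tcf,rvbo] -> 12 lines: yxc lkb qqob iggg tcf rvbo skpn bzpx bcdyi opj ofjsg stkz
Final line count: 12

Answer: 12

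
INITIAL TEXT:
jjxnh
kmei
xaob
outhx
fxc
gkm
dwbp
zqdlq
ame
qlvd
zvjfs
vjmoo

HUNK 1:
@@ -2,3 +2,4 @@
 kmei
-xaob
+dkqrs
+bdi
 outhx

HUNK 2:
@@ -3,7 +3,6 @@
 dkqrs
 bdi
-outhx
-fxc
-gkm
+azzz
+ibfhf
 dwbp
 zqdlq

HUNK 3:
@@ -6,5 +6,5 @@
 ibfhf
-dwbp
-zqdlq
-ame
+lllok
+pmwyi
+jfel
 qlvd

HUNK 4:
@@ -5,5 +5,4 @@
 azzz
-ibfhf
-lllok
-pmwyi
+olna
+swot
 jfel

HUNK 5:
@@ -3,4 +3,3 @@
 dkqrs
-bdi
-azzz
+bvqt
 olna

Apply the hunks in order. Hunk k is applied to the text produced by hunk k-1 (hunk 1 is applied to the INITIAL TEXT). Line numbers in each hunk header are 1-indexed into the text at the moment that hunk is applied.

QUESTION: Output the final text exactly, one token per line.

Answer: jjxnh
kmei
dkqrs
bvqt
olna
swot
jfel
qlvd
zvjfs
vjmoo

Derivation:
Hunk 1: at line 2 remove [xaob] add [dkqrs,bdi] -> 13 lines: jjxnh kmei dkqrs bdi outhx fxc gkm dwbp zqdlq ame qlvd zvjfs vjmoo
Hunk 2: at line 3 remove [outhx,fxc,gkm] add [azzz,ibfhf] -> 12 lines: jjxnh kmei dkqrs bdi azzz ibfhf dwbp zqdlq ame qlvd zvjfs vjmoo
Hunk 3: at line 6 remove [dwbp,zqdlq,ame] add [lllok,pmwyi,jfel] -> 12 lines: jjxnh kmei dkqrs bdi azzz ibfhf lllok pmwyi jfel qlvd zvjfs vjmoo
Hunk 4: at line 5 remove [ibfhf,lllok,pmwyi] add [olna,swot] -> 11 lines: jjxnh kmei dkqrs bdi azzz olna swot jfel qlvd zvjfs vjmoo
Hunk 5: at line 3 remove [bdi,azzz] add [bvqt] -> 10 lines: jjxnh kmei dkqrs bvqt olna swot jfel qlvd zvjfs vjmoo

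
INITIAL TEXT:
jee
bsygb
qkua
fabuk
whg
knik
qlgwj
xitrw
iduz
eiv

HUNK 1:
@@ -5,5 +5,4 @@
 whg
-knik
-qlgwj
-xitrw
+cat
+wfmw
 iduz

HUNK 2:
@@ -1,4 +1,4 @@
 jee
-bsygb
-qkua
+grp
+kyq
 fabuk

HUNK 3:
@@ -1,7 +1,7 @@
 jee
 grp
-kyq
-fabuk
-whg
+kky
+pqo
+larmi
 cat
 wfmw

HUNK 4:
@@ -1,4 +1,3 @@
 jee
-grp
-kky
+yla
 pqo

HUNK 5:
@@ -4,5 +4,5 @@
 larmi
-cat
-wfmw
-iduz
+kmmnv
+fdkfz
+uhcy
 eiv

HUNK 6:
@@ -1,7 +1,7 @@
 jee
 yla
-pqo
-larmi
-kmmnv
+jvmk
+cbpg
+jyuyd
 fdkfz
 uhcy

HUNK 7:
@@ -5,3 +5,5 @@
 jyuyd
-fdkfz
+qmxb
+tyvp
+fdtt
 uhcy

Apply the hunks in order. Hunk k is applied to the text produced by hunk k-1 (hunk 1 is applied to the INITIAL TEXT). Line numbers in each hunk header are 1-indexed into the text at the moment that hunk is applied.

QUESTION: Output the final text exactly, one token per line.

Answer: jee
yla
jvmk
cbpg
jyuyd
qmxb
tyvp
fdtt
uhcy
eiv

Derivation:
Hunk 1: at line 5 remove [knik,qlgwj,xitrw] add [cat,wfmw] -> 9 lines: jee bsygb qkua fabuk whg cat wfmw iduz eiv
Hunk 2: at line 1 remove [bsygb,qkua] add [grp,kyq] -> 9 lines: jee grp kyq fabuk whg cat wfmw iduz eiv
Hunk 3: at line 1 remove [kyq,fabuk,whg] add [kky,pqo,larmi] -> 9 lines: jee grp kky pqo larmi cat wfmw iduz eiv
Hunk 4: at line 1 remove [grp,kky] add [yla] -> 8 lines: jee yla pqo larmi cat wfmw iduz eiv
Hunk 5: at line 4 remove [cat,wfmw,iduz] add [kmmnv,fdkfz,uhcy] -> 8 lines: jee yla pqo larmi kmmnv fdkfz uhcy eiv
Hunk 6: at line 1 remove [pqo,larmi,kmmnv] add [jvmk,cbpg,jyuyd] -> 8 lines: jee yla jvmk cbpg jyuyd fdkfz uhcy eiv
Hunk 7: at line 5 remove [fdkfz] add [qmxb,tyvp,fdtt] -> 10 lines: jee yla jvmk cbpg jyuyd qmxb tyvp fdtt uhcy eiv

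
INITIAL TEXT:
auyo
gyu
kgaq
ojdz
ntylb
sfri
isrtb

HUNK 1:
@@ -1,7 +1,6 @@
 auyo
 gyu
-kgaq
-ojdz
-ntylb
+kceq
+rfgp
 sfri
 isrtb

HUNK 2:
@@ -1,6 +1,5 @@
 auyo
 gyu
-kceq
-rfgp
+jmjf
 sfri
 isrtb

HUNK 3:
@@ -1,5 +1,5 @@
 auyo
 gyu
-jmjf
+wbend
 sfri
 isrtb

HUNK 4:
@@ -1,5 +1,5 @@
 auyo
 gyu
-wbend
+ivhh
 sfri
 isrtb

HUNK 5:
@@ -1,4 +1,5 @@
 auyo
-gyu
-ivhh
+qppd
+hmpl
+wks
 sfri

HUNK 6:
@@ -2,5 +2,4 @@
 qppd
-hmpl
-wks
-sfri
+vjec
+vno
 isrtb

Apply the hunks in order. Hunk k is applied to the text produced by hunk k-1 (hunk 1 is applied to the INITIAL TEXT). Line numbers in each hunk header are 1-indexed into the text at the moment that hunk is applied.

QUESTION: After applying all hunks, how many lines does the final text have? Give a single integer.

Hunk 1: at line 1 remove [kgaq,ojdz,ntylb] add [kceq,rfgp] -> 6 lines: auyo gyu kceq rfgp sfri isrtb
Hunk 2: at line 1 remove [kceq,rfgp] add [jmjf] -> 5 lines: auyo gyu jmjf sfri isrtb
Hunk 3: at line 1 remove [jmjf] add [wbend] -> 5 lines: auyo gyu wbend sfri isrtb
Hunk 4: at line 1 remove [wbend] add [ivhh] -> 5 lines: auyo gyu ivhh sfri isrtb
Hunk 5: at line 1 remove [gyu,ivhh] add [qppd,hmpl,wks] -> 6 lines: auyo qppd hmpl wks sfri isrtb
Hunk 6: at line 2 remove [hmpl,wks,sfri] add [vjec,vno] -> 5 lines: auyo qppd vjec vno isrtb
Final line count: 5

Answer: 5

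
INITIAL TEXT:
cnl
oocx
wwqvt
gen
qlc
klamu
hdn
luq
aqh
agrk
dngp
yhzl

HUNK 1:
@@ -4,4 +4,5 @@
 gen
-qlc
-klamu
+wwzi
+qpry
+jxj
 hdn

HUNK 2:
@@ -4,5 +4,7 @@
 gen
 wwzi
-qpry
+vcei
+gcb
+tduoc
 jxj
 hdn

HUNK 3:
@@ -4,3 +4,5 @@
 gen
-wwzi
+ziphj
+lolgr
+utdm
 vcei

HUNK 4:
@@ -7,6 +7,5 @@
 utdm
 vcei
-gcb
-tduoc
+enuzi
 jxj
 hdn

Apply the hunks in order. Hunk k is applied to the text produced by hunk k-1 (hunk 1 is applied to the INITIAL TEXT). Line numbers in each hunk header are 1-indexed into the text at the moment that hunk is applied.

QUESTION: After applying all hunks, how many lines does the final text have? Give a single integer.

Hunk 1: at line 4 remove [qlc,klamu] add [wwzi,qpry,jxj] -> 13 lines: cnl oocx wwqvt gen wwzi qpry jxj hdn luq aqh agrk dngp yhzl
Hunk 2: at line 4 remove [qpry] add [vcei,gcb,tduoc] -> 15 lines: cnl oocx wwqvt gen wwzi vcei gcb tduoc jxj hdn luq aqh agrk dngp yhzl
Hunk 3: at line 4 remove [wwzi] add [ziphj,lolgr,utdm] -> 17 lines: cnl oocx wwqvt gen ziphj lolgr utdm vcei gcb tduoc jxj hdn luq aqh agrk dngp yhzl
Hunk 4: at line 7 remove [gcb,tduoc] add [enuzi] -> 16 lines: cnl oocx wwqvt gen ziphj lolgr utdm vcei enuzi jxj hdn luq aqh agrk dngp yhzl
Final line count: 16

Answer: 16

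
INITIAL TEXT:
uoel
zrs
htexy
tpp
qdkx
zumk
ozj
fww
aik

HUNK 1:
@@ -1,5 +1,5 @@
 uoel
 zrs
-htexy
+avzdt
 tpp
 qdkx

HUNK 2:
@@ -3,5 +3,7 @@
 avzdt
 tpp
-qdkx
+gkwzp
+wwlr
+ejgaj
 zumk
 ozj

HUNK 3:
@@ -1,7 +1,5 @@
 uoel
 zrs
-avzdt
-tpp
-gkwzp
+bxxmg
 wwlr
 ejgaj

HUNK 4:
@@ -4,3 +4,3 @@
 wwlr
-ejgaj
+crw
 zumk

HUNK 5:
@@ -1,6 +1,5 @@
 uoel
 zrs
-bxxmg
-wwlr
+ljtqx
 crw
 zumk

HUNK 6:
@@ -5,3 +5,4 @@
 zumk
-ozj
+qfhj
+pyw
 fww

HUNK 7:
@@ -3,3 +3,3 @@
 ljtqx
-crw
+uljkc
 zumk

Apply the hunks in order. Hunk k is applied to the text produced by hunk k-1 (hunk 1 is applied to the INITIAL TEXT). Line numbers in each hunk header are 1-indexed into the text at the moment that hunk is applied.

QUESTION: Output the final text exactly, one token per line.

Hunk 1: at line 1 remove [htexy] add [avzdt] -> 9 lines: uoel zrs avzdt tpp qdkx zumk ozj fww aik
Hunk 2: at line 3 remove [qdkx] add [gkwzp,wwlr,ejgaj] -> 11 lines: uoel zrs avzdt tpp gkwzp wwlr ejgaj zumk ozj fww aik
Hunk 3: at line 1 remove [avzdt,tpp,gkwzp] add [bxxmg] -> 9 lines: uoel zrs bxxmg wwlr ejgaj zumk ozj fww aik
Hunk 4: at line 4 remove [ejgaj] add [crw] -> 9 lines: uoel zrs bxxmg wwlr crw zumk ozj fww aik
Hunk 5: at line 1 remove [bxxmg,wwlr] add [ljtqx] -> 8 lines: uoel zrs ljtqx crw zumk ozj fww aik
Hunk 6: at line 5 remove [ozj] add [qfhj,pyw] -> 9 lines: uoel zrs ljtqx crw zumk qfhj pyw fww aik
Hunk 7: at line 3 remove [crw] add [uljkc] -> 9 lines: uoel zrs ljtqx uljkc zumk qfhj pyw fww aik

Answer: uoel
zrs
ljtqx
uljkc
zumk
qfhj
pyw
fww
aik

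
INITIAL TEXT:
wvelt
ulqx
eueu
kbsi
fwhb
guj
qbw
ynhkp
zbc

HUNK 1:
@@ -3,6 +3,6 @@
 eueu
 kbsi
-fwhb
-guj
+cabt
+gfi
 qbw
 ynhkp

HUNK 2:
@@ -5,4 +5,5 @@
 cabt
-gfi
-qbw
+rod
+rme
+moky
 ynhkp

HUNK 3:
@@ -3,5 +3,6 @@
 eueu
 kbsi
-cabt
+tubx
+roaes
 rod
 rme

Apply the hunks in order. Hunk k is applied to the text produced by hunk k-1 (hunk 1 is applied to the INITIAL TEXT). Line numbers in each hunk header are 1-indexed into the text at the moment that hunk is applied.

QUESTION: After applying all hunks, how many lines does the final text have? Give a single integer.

Answer: 11

Derivation:
Hunk 1: at line 3 remove [fwhb,guj] add [cabt,gfi] -> 9 lines: wvelt ulqx eueu kbsi cabt gfi qbw ynhkp zbc
Hunk 2: at line 5 remove [gfi,qbw] add [rod,rme,moky] -> 10 lines: wvelt ulqx eueu kbsi cabt rod rme moky ynhkp zbc
Hunk 3: at line 3 remove [cabt] add [tubx,roaes] -> 11 lines: wvelt ulqx eueu kbsi tubx roaes rod rme moky ynhkp zbc
Final line count: 11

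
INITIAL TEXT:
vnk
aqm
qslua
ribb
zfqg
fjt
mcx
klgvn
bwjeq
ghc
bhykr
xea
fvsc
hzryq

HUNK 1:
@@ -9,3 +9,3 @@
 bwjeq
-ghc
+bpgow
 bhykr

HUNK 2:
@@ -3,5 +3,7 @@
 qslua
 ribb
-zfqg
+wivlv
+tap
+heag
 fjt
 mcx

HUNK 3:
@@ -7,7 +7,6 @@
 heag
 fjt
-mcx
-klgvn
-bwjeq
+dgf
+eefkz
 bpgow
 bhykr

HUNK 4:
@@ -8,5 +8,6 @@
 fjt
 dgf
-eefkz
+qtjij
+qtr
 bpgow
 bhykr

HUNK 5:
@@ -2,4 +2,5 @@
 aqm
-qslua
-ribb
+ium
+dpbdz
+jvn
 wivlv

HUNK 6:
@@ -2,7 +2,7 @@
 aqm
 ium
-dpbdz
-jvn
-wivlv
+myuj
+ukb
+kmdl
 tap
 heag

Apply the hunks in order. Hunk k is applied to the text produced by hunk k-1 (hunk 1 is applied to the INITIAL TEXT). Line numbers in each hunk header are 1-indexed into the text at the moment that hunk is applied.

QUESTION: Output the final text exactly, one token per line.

Answer: vnk
aqm
ium
myuj
ukb
kmdl
tap
heag
fjt
dgf
qtjij
qtr
bpgow
bhykr
xea
fvsc
hzryq

Derivation:
Hunk 1: at line 9 remove [ghc] add [bpgow] -> 14 lines: vnk aqm qslua ribb zfqg fjt mcx klgvn bwjeq bpgow bhykr xea fvsc hzryq
Hunk 2: at line 3 remove [zfqg] add [wivlv,tap,heag] -> 16 lines: vnk aqm qslua ribb wivlv tap heag fjt mcx klgvn bwjeq bpgow bhykr xea fvsc hzryq
Hunk 3: at line 7 remove [mcx,klgvn,bwjeq] add [dgf,eefkz] -> 15 lines: vnk aqm qslua ribb wivlv tap heag fjt dgf eefkz bpgow bhykr xea fvsc hzryq
Hunk 4: at line 8 remove [eefkz] add [qtjij,qtr] -> 16 lines: vnk aqm qslua ribb wivlv tap heag fjt dgf qtjij qtr bpgow bhykr xea fvsc hzryq
Hunk 5: at line 2 remove [qslua,ribb] add [ium,dpbdz,jvn] -> 17 lines: vnk aqm ium dpbdz jvn wivlv tap heag fjt dgf qtjij qtr bpgow bhykr xea fvsc hzryq
Hunk 6: at line 2 remove [dpbdz,jvn,wivlv] add [myuj,ukb,kmdl] -> 17 lines: vnk aqm ium myuj ukb kmdl tap heag fjt dgf qtjij qtr bpgow bhykr xea fvsc hzryq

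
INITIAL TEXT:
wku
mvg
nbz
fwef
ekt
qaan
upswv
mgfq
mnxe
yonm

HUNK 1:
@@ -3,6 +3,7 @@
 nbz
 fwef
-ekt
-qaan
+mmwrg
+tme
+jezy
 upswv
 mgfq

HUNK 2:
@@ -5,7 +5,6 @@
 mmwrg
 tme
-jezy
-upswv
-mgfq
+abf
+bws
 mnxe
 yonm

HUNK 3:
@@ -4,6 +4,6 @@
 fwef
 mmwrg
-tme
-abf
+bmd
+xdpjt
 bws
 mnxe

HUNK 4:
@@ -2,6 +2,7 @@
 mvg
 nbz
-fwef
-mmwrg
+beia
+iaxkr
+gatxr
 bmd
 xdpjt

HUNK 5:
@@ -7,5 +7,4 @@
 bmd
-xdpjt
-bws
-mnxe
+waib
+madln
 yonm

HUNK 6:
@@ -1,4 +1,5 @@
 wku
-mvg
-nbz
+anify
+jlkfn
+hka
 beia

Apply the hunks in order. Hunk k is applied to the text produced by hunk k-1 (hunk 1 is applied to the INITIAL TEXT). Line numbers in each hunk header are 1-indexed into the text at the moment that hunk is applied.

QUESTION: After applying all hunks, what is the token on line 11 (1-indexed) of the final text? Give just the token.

Hunk 1: at line 3 remove [ekt,qaan] add [mmwrg,tme,jezy] -> 11 lines: wku mvg nbz fwef mmwrg tme jezy upswv mgfq mnxe yonm
Hunk 2: at line 5 remove [jezy,upswv,mgfq] add [abf,bws] -> 10 lines: wku mvg nbz fwef mmwrg tme abf bws mnxe yonm
Hunk 3: at line 4 remove [tme,abf] add [bmd,xdpjt] -> 10 lines: wku mvg nbz fwef mmwrg bmd xdpjt bws mnxe yonm
Hunk 4: at line 2 remove [fwef,mmwrg] add [beia,iaxkr,gatxr] -> 11 lines: wku mvg nbz beia iaxkr gatxr bmd xdpjt bws mnxe yonm
Hunk 5: at line 7 remove [xdpjt,bws,mnxe] add [waib,madln] -> 10 lines: wku mvg nbz beia iaxkr gatxr bmd waib madln yonm
Hunk 6: at line 1 remove [mvg,nbz] add [anify,jlkfn,hka] -> 11 lines: wku anify jlkfn hka beia iaxkr gatxr bmd waib madln yonm
Final line 11: yonm

Answer: yonm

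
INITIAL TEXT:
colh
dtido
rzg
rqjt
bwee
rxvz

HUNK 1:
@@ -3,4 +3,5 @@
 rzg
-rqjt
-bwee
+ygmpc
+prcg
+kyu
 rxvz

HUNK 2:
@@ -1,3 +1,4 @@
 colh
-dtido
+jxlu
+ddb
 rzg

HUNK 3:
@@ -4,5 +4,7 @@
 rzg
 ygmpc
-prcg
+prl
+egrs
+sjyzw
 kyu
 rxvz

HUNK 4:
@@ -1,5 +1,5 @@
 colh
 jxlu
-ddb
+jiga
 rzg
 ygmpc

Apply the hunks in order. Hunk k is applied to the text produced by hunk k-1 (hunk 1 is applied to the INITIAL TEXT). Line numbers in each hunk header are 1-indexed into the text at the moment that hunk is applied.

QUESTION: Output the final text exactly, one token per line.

Answer: colh
jxlu
jiga
rzg
ygmpc
prl
egrs
sjyzw
kyu
rxvz

Derivation:
Hunk 1: at line 3 remove [rqjt,bwee] add [ygmpc,prcg,kyu] -> 7 lines: colh dtido rzg ygmpc prcg kyu rxvz
Hunk 2: at line 1 remove [dtido] add [jxlu,ddb] -> 8 lines: colh jxlu ddb rzg ygmpc prcg kyu rxvz
Hunk 3: at line 4 remove [prcg] add [prl,egrs,sjyzw] -> 10 lines: colh jxlu ddb rzg ygmpc prl egrs sjyzw kyu rxvz
Hunk 4: at line 1 remove [ddb] add [jiga] -> 10 lines: colh jxlu jiga rzg ygmpc prl egrs sjyzw kyu rxvz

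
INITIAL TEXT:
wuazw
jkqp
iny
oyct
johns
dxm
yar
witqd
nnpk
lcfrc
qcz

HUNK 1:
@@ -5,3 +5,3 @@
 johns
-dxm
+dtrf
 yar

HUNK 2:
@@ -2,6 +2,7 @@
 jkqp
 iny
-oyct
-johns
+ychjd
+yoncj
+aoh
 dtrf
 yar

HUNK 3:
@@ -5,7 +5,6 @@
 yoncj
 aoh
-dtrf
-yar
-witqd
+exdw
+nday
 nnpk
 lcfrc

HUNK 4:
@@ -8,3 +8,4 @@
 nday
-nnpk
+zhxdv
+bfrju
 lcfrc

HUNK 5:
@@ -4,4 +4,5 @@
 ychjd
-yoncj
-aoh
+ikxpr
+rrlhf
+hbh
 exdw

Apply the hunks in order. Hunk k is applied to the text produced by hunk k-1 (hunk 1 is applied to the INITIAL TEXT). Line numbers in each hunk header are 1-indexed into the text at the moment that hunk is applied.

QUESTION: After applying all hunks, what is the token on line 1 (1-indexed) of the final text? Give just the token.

Answer: wuazw

Derivation:
Hunk 1: at line 5 remove [dxm] add [dtrf] -> 11 lines: wuazw jkqp iny oyct johns dtrf yar witqd nnpk lcfrc qcz
Hunk 2: at line 2 remove [oyct,johns] add [ychjd,yoncj,aoh] -> 12 lines: wuazw jkqp iny ychjd yoncj aoh dtrf yar witqd nnpk lcfrc qcz
Hunk 3: at line 5 remove [dtrf,yar,witqd] add [exdw,nday] -> 11 lines: wuazw jkqp iny ychjd yoncj aoh exdw nday nnpk lcfrc qcz
Hunk 4: at line 8 remove [nnpk] add [zhxdv,bfrju] -> 12 lines: wuazw jkqp iny ychjd yoncj aoh exdw nday zhxdv bfrju lcfrc qcz
Hunk 5: at line 4 remove [yoncj,aoh] add [ikxpr,rrlhf,hbh] -> 13 lines: wuazw jkqp iny ychjd ikxpr rrlhf hbh exdw nday zhxdv bfrju lcfrc qcz
Final line 1: wuazw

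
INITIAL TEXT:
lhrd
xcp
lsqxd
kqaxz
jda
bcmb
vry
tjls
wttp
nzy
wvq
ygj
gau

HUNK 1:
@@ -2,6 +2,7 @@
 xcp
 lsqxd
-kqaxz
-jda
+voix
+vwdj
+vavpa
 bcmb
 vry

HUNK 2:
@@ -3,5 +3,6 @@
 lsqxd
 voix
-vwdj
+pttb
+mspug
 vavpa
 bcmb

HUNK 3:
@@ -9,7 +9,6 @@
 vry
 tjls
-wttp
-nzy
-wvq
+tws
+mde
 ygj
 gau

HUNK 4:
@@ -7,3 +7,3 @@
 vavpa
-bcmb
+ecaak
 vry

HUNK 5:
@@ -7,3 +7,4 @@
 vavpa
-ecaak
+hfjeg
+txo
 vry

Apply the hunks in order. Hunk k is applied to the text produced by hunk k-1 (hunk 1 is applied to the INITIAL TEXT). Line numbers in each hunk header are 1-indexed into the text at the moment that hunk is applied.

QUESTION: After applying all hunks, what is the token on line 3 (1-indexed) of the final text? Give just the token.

Answer: lsqxd

Derivation:
Hunk 1: at line 2 remove [kqaxz,jda] add [voix,vwdj,vavpa] -> 14 lines: lhrd xcp lsqxd voix vwdj vavpa bcmb vry tjls wttp nzy wvq ygj gau
Hunk 2: at line 3 remove [vwdj] add [pttb,mspug] -> 15 lines: lhrd xcp lsqxd voix pttb mspug vavpa bcmb vry tjls wttp nzy wvq ygj gau
Hunk 3: at line 9 remove [wttp,nzy,wvq] add [tws,mde] -> 14 lines: lhrd xcp lsqxd voix pttb mspug vavpa bcmb vry tjls tws mde ygj gau
Hunk 4: at line 7 remove [bcmb] add [ecaak] -> 14 lines: lhrd xcp lsqxd voix pttb mspug vavpa ecaak vry tjls tws mde ygj gau
Hunk 5: at line 7 remove [ecaak] add [hfjeg,txo] -> 15 lines: lhrd xcp lsqxd voix pttb mspug vavpa hfjeg txo vry tjls tws mde ygj gau
Final line 3: lsqxd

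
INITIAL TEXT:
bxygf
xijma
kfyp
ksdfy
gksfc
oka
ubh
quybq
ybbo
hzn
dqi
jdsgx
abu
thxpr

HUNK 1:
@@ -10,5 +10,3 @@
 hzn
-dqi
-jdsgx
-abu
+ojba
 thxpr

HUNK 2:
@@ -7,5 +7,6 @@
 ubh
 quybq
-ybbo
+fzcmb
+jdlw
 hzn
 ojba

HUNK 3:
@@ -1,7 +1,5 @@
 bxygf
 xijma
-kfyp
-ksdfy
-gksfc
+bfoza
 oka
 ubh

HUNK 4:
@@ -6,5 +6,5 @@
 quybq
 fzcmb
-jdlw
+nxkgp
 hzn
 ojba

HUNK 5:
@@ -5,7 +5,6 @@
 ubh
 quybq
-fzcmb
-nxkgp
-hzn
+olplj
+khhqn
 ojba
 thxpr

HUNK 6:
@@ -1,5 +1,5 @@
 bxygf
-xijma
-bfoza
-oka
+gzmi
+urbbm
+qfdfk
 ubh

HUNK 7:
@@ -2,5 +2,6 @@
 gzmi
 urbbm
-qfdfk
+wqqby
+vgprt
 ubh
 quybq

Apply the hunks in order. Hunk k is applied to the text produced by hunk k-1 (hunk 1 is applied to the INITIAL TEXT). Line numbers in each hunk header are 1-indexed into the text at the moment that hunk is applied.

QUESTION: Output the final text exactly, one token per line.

Answer: bxygf
gzmi
urbbm
wqqby
vgprt
ubh
quybq
olplj
khhqn
ojba
thxpr

Derivation:
Hunk 1: at line 10 remove [dqi,jdsgx,abu] add [ojba] -> 12 lines: bxygf xijma kfyp ksdfy gksfc oka ubh quybq ybbo hzn ojba thxpr
Hunk 2: at line 7 remove [ybbo] add [fzcmb,jdlw] -> 13 lines: bxygf xijma kfyp ksdfy gksfc oka ubh quybq fzcmb jdlw hzn ojba thxpr
Hunk 3: at line 1 remove [kfyp,ksdfy,gksfc] add [bfoza] -> 11 lines: bxygf xijma bfoza oka ubh quybq fzcmb jdlw hzn ojba thxpr
Hunk 4: at line 6 remove [jdlw] add [nxkgp] -> 11 lines: bxygf xijma bfoza oka ubh quybq fzcmb nxkgp hzn ojba thxpr
Hunk 5: at line 5 remove [fzcmb,nxkgp,hzn] add [olplj,khhqn] -> 10 lines: bxygf xijma bfoza oka ubh quybq olplj khhqn ojba thxpr
Hunk 6: at line 1 remove [xijma,bfoza,oka] add [gzmi,urbbm,qfdfk] -> 10 lines: bxygf gzmi urbbm qfdfk ubh quybq olplj khhqn ojba thxpr
Hunk 7: at line 2 remove [qfdfk] add [wqqby,vgprt] -> 11 lines: bxygf gzmi urbbm wqqby vgprt ubh quybq olplj khhqn ojba thxpr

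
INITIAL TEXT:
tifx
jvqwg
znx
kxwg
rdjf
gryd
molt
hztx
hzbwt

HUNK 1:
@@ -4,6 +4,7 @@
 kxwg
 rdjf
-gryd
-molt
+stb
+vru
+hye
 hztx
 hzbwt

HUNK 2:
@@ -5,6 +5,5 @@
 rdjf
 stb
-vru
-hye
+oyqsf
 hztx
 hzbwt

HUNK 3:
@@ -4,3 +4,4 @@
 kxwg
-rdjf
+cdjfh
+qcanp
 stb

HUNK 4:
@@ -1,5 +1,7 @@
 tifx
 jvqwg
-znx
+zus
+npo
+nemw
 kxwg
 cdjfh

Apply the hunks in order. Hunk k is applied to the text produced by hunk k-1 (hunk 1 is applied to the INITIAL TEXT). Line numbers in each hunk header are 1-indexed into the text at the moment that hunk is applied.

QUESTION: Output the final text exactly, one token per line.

Answer: tifx
jvqwg
zus
npo
nemw
kxwg
cdjfh
qcanp
stb
oyqsf
hztx
hzbwt

Derivation:
Hunk 1: at line 4 remove [gryd,molt] add [stb,vru,hye] -> 10 lines: tifx jvqwg znx kxwg rdjf stb vru hye hztx hzbwt
Hunk 2: at line 5 remove [vru,hye] add [oyqsf] -> 9 lines: tifx jvqwg znx kxwg rdjf stb oyqsf hztx hzbwt
Hunk 3: at line 4 remove [rdjf] add [cdjfh,qcanp] -> 10 lines: tifx jvqwg znx kxwg cdjfh qcanp stb oyqsf hztx hzbwt
Hunk 4: at line 1 remove [znx] add [zus,npo,nemw] -> 12 lines: tifx jvqwg zus npo nemw kxwg cdjfh qcanp stb oyqsf hztx hzbwt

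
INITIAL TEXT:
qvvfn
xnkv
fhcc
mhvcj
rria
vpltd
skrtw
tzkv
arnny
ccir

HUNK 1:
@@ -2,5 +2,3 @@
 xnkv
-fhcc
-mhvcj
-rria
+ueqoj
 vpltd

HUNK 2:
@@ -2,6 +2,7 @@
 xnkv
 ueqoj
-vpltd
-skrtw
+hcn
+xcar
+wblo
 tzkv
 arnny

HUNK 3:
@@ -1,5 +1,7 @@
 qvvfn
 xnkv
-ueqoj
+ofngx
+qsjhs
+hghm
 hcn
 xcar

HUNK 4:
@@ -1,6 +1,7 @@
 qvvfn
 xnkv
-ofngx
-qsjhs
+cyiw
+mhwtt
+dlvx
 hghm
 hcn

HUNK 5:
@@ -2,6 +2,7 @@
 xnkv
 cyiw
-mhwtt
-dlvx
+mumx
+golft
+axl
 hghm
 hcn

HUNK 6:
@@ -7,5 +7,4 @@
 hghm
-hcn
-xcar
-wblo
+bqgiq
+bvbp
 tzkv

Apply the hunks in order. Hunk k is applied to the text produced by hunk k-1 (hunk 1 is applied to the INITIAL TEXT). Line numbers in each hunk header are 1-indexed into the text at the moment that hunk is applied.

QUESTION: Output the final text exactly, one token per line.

Hunk 1: at line 2 remove [fhcc,mhvcj,rria] add [ueqoj] -> 8 lines: qvvfn xnkv ueqoj vpltd skrtw tzkv arnny ccir
Hunk 2: at line 2 remove [vpltd,skrtw] add [hcn,xcar,wblo] -> 9 lines: qvvfn xnkv ueqoj hcn xcar wblo tzkv arnny ccir
Hunk 3: at line 1 remove [ueqoj] add [ofngx,qsjhs,hghm] -> 11 lines: qvvfn xnkv ofngx qsjhs hghm hcn xcar wblo tzkv arnny ccir
Hunk 4: at line 1 remove [ofngx,qsjhs] add [cyiw,mhwtt,dlvx] -> 12 lines: qvvfn xnkv cyiw mhwtt dlvx hghm hcn xcar wblo tzkv arnny ccir
Hunk 5: at line 2 remove [mhwtt,dlvx] add [mumx,golft,axl] -> 13 lines: qvvfn xnkv cyiw mumx golft axl hghm hcn xcar wblo tzkv arnny ccir
Hunk 6: at line 7 remove [hcn,xcar,wblo] add [bqgiq,bvbp] -> 12 lines: qvvfn xnkv cyiw mumx golft axl hghm bqgiq bvbp tzkv arnny ccir

Answer: qvvfn
xnkv
cyiw
mumx
golft
axl
hghm
bqgiq
bvbp
tzkv
arnny
ccir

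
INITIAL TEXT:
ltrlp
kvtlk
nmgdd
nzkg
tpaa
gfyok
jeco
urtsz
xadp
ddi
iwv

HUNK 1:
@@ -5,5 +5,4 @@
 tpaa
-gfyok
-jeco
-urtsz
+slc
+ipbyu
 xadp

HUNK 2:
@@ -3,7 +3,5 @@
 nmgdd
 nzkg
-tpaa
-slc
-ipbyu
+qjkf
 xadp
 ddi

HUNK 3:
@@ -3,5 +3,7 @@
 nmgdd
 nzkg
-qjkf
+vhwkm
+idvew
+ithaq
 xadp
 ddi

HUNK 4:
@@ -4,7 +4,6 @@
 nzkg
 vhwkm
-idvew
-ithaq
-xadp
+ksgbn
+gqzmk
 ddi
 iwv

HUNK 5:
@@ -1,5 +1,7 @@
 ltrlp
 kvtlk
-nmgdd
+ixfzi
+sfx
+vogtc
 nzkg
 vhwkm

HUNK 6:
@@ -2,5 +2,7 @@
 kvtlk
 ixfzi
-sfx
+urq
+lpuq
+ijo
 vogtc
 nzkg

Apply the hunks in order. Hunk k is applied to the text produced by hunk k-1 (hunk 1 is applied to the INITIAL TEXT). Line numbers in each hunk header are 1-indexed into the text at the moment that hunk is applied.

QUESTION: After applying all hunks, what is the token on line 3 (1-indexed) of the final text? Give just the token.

Answer: ixfzi

Derivation:
Hunk 1: at line 5 remove [gfyok,jeco,urtsz] add [slc,ipbyu] -> 10 lines: ltrlp kvtlk nmgdd nzkg tpaa slc ipbyu xadp ddi iwv
Hunk 2: at line 3 remove [tpaa,slc,ipbyu] add [qjkf] -> 8 lines: ltrlp kvtlk nmgdd nzkg qjkf xadp ddi iwv
Hunk 3: at line 3 remove [qjkf] add [vhwkm,idvew,ithaq] -> 10 lines: ltrlp kvtlk nmgdd nzkg vhwkm idvew ithaq xadp ddi iwv
Hunk 4: at line 4 remove [idvew,ithaq,xadp] add [ksgbn,gqzmk] -> 9 lines: ltrlp kvtlk nmgdd nzkg vhwkm ksgbn gqzmk ddi iwv
Hunk 5: at line 1 remove [nmgdd] add [ixfzi,sfx,vogtc] -> 11 lines: ltrlp kvtlk ixfzi sfx vogtc nzkg vhwkm ksgbn gqzmk ddi iwv
Hunk 6: at line 2 remove [sfx] add [urq,lpuq,ijo] -> 13 lines: ltrlp kvtlk ixfzi urq lpuq ijo vogtc nzkg vhwkm ksgbn gqzmk ddi iwv
Final line 3: ixfzi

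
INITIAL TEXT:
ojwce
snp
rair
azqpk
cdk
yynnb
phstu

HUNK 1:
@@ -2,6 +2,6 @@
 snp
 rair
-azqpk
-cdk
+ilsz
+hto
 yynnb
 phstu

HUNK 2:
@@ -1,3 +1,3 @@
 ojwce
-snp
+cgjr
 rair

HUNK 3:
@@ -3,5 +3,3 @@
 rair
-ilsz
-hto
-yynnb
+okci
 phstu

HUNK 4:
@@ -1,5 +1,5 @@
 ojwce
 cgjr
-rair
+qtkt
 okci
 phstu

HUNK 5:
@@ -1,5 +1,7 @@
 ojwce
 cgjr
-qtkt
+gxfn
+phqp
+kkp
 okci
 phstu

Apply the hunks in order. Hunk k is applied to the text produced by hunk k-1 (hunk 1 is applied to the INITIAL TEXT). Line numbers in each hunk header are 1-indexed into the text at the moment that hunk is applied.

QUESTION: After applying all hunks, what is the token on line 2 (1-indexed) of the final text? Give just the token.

Answer: cgjr

Derivation:
Hunk 1: at line 2 remove [azqpk,cdk] add [ilsz,hto] -> 7 lines: ojwce snp rair ilsz hto yynnb phstu
Hunk 2: at line 1 remove [snp] add [cgjr] -> 7 lines: ojwce cgjr rair ilsz hto yynnb phstu
Hunk 3: at line 3 remove [ilsz,hto,yynnb] add [okci] -> 5 lines: ojwce cgjr rair okci phstu
Hunk 4: at line 1 remove [rair] add [qtkt] -> 5 lines: ojwce cgjr qtkt okci phstu
Hunk 5: at line 1 remove [qtkt] add [gxfn,phqp,kkp] -> 7 lines: ojwce cgjr gxfn phqp kkp okci phstu
Final line 2: cgjr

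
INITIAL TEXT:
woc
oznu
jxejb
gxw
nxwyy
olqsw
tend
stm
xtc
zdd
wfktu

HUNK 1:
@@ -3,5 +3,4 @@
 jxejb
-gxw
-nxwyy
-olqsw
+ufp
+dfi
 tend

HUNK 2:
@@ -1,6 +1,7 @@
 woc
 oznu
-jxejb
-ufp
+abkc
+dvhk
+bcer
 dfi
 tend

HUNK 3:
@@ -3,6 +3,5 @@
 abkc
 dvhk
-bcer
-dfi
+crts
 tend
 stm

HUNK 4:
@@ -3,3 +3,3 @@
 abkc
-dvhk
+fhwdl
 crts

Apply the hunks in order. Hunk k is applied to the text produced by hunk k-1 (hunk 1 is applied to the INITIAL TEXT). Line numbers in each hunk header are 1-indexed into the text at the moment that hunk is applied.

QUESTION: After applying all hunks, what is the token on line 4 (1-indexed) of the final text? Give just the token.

Hunk 1: at line 3 remove [gxw,nxwyy,olqsw] add [ufp,dfi] -> 10 lines: woc oznu jxejb ufp dfi tend stm xtc zdd wfktu
Hunk 2: at line 1 remove [jxejb,ufp] add [abkc,dvhk,bcer] -> 11 lines: woc oznu abkc dvhk bcer dfi tend stm xtc zdd wfktu
Hunk 3: at line 3 remove [bcer,dfi] add [crts] -> 10 lines: woc oznu abkc dvhk crts tend stm xtc zdd wfktu
Hunk 4: at line 3 remove [dvhk] add [fhwdl] -> 10 lines: woc oznu abkc fhwdl crts tend stm xtc zdd wfktu
Final line 4: fhwdl

Answer: fhwdl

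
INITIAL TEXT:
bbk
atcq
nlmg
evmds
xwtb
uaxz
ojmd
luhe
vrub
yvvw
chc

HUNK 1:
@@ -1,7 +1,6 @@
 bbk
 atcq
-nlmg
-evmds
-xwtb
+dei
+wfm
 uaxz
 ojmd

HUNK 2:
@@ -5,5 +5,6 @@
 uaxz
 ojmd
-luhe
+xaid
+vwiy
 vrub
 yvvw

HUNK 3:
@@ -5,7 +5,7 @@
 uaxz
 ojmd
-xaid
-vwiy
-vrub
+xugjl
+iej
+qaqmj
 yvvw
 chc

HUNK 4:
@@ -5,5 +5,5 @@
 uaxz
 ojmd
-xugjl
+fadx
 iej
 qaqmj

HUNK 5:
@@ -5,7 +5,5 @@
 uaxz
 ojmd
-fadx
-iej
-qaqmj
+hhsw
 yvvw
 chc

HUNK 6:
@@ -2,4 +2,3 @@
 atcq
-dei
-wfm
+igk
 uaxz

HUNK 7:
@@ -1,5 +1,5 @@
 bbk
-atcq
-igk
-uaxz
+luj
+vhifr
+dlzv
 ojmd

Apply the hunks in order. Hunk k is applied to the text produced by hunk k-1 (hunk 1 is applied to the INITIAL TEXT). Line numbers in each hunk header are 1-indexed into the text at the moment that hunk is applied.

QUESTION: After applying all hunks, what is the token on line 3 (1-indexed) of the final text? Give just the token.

Hunk 1: at line 1 remove [nlmg,evmds,xwtb] add [dei,wfm] -> 10 lines: bbk atcq dei wfm uaxz ojmd luhe vrub yvvw chc
Hunk 2: at line 5 remove [luhe] add [xaid,vwiy] -> 11 lines: bbk atcq dei wfm uaxz ojmd xaid vwiy vrub yvvw chc
Hunk 3: at line 5 remove [xaid,vwiy,vrub] add [xugjl,iej,qaqmj] -> 11 lines: bbk atcq dei wfm uaxz ojmd xugjl iej qaqmj yvvw chc
Hunk 4: at line 5 remove [xugjl] add [fadx] -> 11 lines: bbk atcq dei wfm uaxz ojmd fadx iej qaqmj yvvw chc
Hunk 5: at line 5 remove [fadx,iej,qaqmj] add [hhsw] -> 9 lines: bbk atcq dei wfm uaxz ojmd hhsw yvvw chc
Hunk 6: at line 2 remove [dei,wfm] add [igk] -> 8 lines: bbk atcq igk uaxz ojmd hhsw yvvw chc
Hunk 7: at line 1 remove [atcq,igk,uaxz] add [luj,vhifr,dlzv] -> 8 lines: bbk luj vhifr dlzv ojmd hhsw yvvw chc
Final line 3: vhifr

Answer: vhifr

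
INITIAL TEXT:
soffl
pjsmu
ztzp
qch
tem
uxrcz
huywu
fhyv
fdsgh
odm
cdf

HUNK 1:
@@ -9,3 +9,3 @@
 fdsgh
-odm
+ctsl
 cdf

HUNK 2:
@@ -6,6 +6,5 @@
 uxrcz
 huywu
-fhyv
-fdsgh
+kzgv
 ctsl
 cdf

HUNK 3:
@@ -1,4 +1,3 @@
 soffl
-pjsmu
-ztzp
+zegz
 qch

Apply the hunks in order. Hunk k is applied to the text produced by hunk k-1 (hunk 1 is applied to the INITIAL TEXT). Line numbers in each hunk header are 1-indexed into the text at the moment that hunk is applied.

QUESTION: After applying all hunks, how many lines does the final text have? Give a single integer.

Answer: 9

Derivation:
Hunk 1: at line 9 remove [odm] add [ctsl] -> 11 lines: soffl pjsmu ztzp qch tem uxrcz huywu fhyv fdsgh ctsl cdf
Hunk 2: at line 6 remove [fhyv,fdsgh] add [kzgv] -> 10 lines: soffl pjsmu ztzp qch tem uxrcz huywu kzgv ctsl cdf
Hunk 3: at line 1 remove [pjsmu,ztzp] add [zegz] -> 9 lines: soffl zegz qch tem uxrcz huywu kzgv ctsl cdf
Final line count: 9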